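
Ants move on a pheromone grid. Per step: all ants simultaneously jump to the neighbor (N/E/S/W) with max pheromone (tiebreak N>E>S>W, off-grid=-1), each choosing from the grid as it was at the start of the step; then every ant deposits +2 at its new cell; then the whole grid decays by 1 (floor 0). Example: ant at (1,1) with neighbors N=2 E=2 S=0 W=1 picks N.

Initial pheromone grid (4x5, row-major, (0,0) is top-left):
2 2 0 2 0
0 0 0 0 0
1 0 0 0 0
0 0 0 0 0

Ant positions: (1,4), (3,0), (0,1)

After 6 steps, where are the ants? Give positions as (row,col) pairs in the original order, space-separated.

Step 1: ant0:(1,4)->N->(0,4) | ant1:(3,0)->N->(2,0) | ant2:(0,1)->W->(0,0)
  grid max=3 at (0,0)
Step 2: ant0:(0,4)->W->(0,3) | ant1:(2,0)->N->(1,0) | ant2:(0,0)->E->(0,1)
  grid max=2 at (0,0)
Step 3: ant0:(0,3)->E->(0,4) | ant1:(1,0)->N->(0,0) | ant2:(0,1)->W->(0,0)
  grid max=5 at (0,0)
Step 4: ant0:(0,4)->W->(0,3) | ant1:(0,0)->E->(0,1) | ant2:(0,0)->E->(0,1)
  grid max=4 at (0,0)
Step 5: ant0:(0,3)->E->(0,4) | ant1:(0,1)->W->(0,0) | ant2:(0,1)->W->(0,0)
  grid max=7 at (0,0)
Step 6: ant0:(0,4)->W->(0,3) | ant1:(0,0)->E->(0,1) | ant2:(0,0)->E->(0,1)
  grid max=6 at (0,0)

(0,3) (0,1) (0,1)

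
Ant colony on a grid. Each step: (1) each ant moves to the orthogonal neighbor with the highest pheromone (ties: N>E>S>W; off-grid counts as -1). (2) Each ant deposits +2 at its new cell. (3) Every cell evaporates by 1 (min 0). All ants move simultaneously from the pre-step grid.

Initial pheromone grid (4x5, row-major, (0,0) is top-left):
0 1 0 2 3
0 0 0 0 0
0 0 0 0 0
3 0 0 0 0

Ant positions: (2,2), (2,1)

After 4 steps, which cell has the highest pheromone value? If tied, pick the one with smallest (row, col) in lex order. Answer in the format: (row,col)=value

Answer: (1,1)=4

Derivation:
Step 1: ant0:(2,2)->N->(1,2) | ant1:(2,1)->N->(1,1)
  grid max=2 at (0,4)
Step 2: ant0:(1,2)->W->(1,1) | ant1:(1,1)->E->(1,2)
  grid max=2 at (1,1)
Step 3: ant0:(1,1)->E->(1,2) | ant1:(1,2)->W->(1,1)
  grid max=3 at (1,1)
Step 4: ant0:(1,2)->W->(1,1) | ant1:(1,1)->E->(1,2)
  grid max=4 at (1,1)
Final grid:
  0 0 0 0 0
  0 4 4 0 0
  0 0 0 0 0
  0 0 0 0 0
Max pheromone 4 at (1,1)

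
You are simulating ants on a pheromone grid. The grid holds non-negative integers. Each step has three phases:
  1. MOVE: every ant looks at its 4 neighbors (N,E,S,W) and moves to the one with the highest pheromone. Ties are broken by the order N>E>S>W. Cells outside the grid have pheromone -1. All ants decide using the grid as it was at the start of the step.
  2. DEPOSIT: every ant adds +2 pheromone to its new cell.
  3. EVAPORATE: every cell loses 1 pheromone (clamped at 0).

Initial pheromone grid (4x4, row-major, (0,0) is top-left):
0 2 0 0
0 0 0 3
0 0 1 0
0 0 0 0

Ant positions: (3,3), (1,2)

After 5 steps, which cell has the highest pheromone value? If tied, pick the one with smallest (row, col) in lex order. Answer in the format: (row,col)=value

Step 1: ant0:(3,3)->N->(2,3) | ant1:(1,2)->E->(1,3)
  grid max=4 at (1,3)
Step 2: ant0:(2,3)->N->(1,3) | ant1:(1,3)->S->(2,3)
  grid max=5 at (1,3)
Step 3: ant0:(1,3)->S->(2,3) | ant1:(2,3)->N->(1,3)
  grid max=6 at (1,3)
Step 4: ant0:(2,3)->N->(1,3) | ant1:(1,3)->S->(2,3)
  grid max=7 at (1,3)
Step 5: ant0:(1,3)->S->(2,3) | ant1:(2,3)->N->(1,3)
  grid max=8 at (1,3)
Final grid:
  0 0 0 0
  0 0 0 8
  0 0 0 5
  0 0 0 0
Max pheromone 8 at (1,3)

Answer: (1,3)=8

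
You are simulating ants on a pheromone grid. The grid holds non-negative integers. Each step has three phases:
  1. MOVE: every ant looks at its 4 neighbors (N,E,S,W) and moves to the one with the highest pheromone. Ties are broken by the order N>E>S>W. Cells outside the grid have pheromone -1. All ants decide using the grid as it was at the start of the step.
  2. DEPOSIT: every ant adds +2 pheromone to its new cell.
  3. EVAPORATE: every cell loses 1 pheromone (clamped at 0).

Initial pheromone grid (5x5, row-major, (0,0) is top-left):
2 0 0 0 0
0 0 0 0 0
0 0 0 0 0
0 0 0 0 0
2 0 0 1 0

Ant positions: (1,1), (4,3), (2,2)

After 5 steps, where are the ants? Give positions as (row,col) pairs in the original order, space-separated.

Step 1: ant0:(1,1)->N->(0,1) | ant1:(4,3)->N->(3,3) | ant2:(2,2)->N->(1,2)
  grid max=1 at (0,0)
Step 2: ant0:(0,1)->W->(0,0) | ant1:(3,3)->N->(2,3) | ant2:(1,2)->N->(0,2)
  grid max=2 at (0,0)
Step 3: ant0:(0,0)->E->(0,1) | ant1:(2,3)->N->(1,3) | ant2:(0,2)->E->(0,3)
  grid max=1 at (0,0)
Step 4: ant0:(0,1)->W->(0,0) | ant1:(1,3)->N->(0,3) | ant2:(0,3)->S->(1,3)
  grid max=2 at (0,0)
Step 5: ant0:(0,0)->E->(0,1) | ant1:(0,3)->S->(1,3) | ant2:(1,3)->N->(0,3)
  grid max=3 at (0,3)

(0,1) (1,3) (0,3)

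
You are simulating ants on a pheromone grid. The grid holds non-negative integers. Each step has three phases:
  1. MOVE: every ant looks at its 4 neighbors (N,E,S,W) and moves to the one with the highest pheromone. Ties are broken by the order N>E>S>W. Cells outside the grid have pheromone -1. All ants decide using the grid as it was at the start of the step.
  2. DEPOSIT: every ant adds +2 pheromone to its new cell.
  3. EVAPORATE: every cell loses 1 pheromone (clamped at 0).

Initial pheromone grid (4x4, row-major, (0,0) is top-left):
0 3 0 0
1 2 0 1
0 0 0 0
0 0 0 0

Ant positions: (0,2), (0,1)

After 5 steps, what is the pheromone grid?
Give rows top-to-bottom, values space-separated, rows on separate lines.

After step 1: ants at (0,1),(1,1)
  0 4 0 0
  0 3 0 0
  0 0 0 0
  0 0 0 0
After step 2: ants at (1,1),(0,1)
  0 5 0 0
  0 4 0 0
  0 0 0 0
  0 0 0 0
After step 3: ants at (0,1),(1,1)
  0 6 0 0
  0 5 0 0
  0 0 0 0
  0 0 0 0
After step 4: ants at (1,1),(0,1)
  0 7 0 0
  0 6 0 0
  0 0 0 0
  0 0 0 0
After step 5: ants at (0,1),(1,1)
  0 8 0 0
  0 7 0 0
  0 0 0 0
  0 0 0 0

0 8 0 0
0 7 0 0
0 0 0 0
0 0 0 0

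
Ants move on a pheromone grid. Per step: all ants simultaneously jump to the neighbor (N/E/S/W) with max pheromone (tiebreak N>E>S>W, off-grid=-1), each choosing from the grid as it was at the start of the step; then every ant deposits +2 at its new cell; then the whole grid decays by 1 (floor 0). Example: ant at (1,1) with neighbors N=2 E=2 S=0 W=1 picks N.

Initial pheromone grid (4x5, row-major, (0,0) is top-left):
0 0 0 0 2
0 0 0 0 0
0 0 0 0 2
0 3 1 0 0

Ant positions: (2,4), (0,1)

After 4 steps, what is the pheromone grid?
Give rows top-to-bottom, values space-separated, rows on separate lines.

After step 1: ants at (1,4),(0,2)
  0 0 1 0 1
  0 0 0 0 1
  0 0 0 0 1
  0 2 0 0 0
After step 2: ants at (0,4),(0,3)
  0 0 0 1 2
  0 0 0 0 0
  0 0 0 0 0
  0 1 0 0 0
After step 3: ants at (0,3),(0,4)
  0 0 0 2 3
  0 0 0 0 0
  0 0 0 0 0
  0 0 0 0 0
After step 4: ants at (0,4),(0,3)
  0 0 0 3 4
  0 0 0 0 0
  0 0 0 0 0
  0 0 0 0 0

0 0 0 3 4
0 0 0 0 0
0 0 0 0 0
0 0 0 0 0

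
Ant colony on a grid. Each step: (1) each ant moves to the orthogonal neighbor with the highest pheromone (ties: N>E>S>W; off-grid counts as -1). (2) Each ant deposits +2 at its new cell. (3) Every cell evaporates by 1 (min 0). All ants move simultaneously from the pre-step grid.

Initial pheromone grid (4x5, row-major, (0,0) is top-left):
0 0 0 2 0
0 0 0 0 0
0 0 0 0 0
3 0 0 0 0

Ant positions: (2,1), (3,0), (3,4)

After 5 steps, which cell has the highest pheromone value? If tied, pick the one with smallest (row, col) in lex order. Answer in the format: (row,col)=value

Step 1: ant0:(2,1)->N->(1,1) | ant1:(3,0)->N->(2,0) | ant2:(3,4)->N->(2,4)
  grid max=2 at (3,0)
Step 2: ant0:(1,1)->N->(0,1) | ant1:(2,0)->S->(3,0) | ant2:(2,4)->N->(1,4)
  grid max=3 at (3,0)
Step 3: ant0:(0,1)->E->(0,2) | ant1:(3,0)->N->(2,0) | ant2:(1,4)->N->(0,4)
  grid max=2 at (3,0)
Step 4: ant0:(0,2)->E->(0,3) | ant1:(2,0)->S->(3,0) | ant2:(0,4)->S->(1,4)
  grid max=3 at (3,0)
Step 5: ant0:(0,3)->E->(0,4) | ant1:(3,0)->N->(2,0) | ant2:(1,4)->N->(0,4)
  grid max=3 at (0,4)
Final grid:
  0 0 0 0 3
  0 0 0 0 0
  1 0 0 0 0
  2 0 0 0 0
Max pheromone 3 at (0,4)

Answer: (0,4)=3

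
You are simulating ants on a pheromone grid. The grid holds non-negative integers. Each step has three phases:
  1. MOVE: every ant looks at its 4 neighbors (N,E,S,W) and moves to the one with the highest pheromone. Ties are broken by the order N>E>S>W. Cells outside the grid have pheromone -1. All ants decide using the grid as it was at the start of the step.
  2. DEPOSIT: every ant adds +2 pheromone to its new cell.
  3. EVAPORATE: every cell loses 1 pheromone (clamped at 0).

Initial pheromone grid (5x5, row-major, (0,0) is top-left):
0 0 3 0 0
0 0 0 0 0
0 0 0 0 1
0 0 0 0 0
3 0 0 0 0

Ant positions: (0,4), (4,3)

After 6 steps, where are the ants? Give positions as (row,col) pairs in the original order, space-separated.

Step 1: ant0:(0,4)->S->(1,4) | ant1:(4,3)->N->(3,3)
  grid max=2 at (0,2)
Step 2: ant0:(1,4)->N->(0,4) | ant1:(3,3)->N->(2,3)
  grid max=1 at (0,2)
Step 3: ant0:(0,4)->S->(1,4) | ant1:(2,3)->N->(1,3)
  grid max=1 at (1,3)
Step 4: ant0:(1,4)->W->(1,3) | ant1:(1,3)->E->(1,4)
  grid max=2 at (1,3)
Step 5: ant0:(1,3)->E->(1,4) | ant1:(1,4)->W->(1,3)
  grid max=3 at (1,3)
Step 6: ant0:(1,4)->W->(1,3) | ant1:(1,3)->E->(1,4)
  grid max=4 at (1,3)

(1,3) (1,4)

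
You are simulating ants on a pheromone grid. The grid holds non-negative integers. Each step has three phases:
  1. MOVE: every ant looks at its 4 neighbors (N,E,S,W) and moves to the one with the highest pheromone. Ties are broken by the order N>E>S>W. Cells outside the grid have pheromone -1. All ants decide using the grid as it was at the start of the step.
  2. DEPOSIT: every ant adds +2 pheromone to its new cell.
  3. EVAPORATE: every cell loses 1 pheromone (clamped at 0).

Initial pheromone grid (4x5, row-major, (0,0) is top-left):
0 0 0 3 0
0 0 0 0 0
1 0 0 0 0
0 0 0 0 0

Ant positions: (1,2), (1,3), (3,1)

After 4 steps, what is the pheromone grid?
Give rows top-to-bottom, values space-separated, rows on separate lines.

After step 1: ants at (0,2),(0,3),(2,1)
  0 0 1 4 0
  0 0 0 0 0
  0 1 0 0 0
  0 0 0 0 0
After step 2: ants at (0,3),(0,2),(1,1)
  0 0 2 5 0
  0 1 0 0 0
  0 0 0 0 0
  0 0 0 0 0
After step 3: ants at (0,2),(0,3),(0,1)
  0 1 3 6 0
  0 0 0 0 0
  0 0 0 0 0
  0 0 0 0 0
After step 4: ants at (0,3),(0,2),(0,2)
  0 0 6 7 0
  0 0 0 0 0
  0 0 0 0 0
  0 0 0 0 0

0 0 6 7 0
0 0 0 0 0
0 0 0 0 0
0 0 0 0 0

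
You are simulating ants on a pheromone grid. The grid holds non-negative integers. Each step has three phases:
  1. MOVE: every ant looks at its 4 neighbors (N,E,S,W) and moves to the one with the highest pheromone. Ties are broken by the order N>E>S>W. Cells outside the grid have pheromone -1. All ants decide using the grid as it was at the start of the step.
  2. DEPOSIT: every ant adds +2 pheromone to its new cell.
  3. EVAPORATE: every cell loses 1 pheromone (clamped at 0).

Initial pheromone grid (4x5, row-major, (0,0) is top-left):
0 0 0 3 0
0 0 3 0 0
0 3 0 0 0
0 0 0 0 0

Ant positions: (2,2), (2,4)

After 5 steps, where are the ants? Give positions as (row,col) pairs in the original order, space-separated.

Step 1: ant0:(2,2)->N->(1,2) | ant1:(2,4)->N->(1,4)
  grid max=4 at (1,2)
Step 2: ant0:(1,2)->N->(0,2) | ant1:(1,4)->N->(0,4)
  grid max=3 at (1,2)
Step 3: ant0:(0,2)->S->(1,2) | ant1:(0,4)->W->(0,3)
  grid max=4 at (1,2)
Step 4: ant0:(1,2)->N->(0,2) | ant1:(0,3)->E->(0,4)
  grid max=3 at (1,2)
Step 5: ant0:(0,2)->S->(1,2) | ant1:(0,4)->W->(0,3)
  grid max=4 at (1,2)

(1,2) (0,3)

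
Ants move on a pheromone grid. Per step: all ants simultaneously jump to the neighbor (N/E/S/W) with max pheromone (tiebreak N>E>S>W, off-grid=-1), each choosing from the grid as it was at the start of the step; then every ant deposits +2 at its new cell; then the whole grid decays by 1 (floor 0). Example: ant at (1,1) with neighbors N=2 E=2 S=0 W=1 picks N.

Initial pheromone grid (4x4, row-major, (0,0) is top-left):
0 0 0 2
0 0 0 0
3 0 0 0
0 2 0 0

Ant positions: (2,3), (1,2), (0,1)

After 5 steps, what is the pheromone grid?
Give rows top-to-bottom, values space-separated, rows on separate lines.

After step 1: ants at (1,3),(0,2),(0,2)
  0 0 3 1
  0 0 0 1
  2 0 0 0
  0 1 0 0
After step 2: ants at (0,3),(0,3),(0,3)
  0 0 2 6
  0 0 0 0
  1 0 0 0
  0 0 0 0
After step 3: ants at (0,2),(0,2),(0,2)
  0 0 7 5
  0 0 0 0
  0 0 0 0
  0 0 0 0
After step 4: ants at (0,3),(0,3),(0,3)
  0 0 6 10
  0 0 0 0
  0 0 0 0
  0 0 0 0
After step 5: ants at (0,2),(0,2),(0,2)
  0 0 11 9
  0 0 0 0
  0 0 0 0
  0 0 0 0

0 0 11 9
0 0 0 0
0 0 0 0
0 0 0 0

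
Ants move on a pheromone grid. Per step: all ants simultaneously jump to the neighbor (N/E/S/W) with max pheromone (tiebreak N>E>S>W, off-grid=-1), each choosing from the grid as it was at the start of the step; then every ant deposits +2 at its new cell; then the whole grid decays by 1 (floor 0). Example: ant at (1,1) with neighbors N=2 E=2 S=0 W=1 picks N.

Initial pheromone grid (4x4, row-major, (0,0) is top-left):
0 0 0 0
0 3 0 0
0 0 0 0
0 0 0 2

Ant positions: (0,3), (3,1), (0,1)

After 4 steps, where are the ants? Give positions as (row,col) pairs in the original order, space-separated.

Step 1: ant0:(0,3)->S->(1,3) | ant1:(3,1)->N->(2,1) | ant2:(0,1)->S->(1,1)
  grid max=4 at (1,1)
Step 2: ant0:(1,3)->N->(0,3) | ant1:(2,1)->N->(1,1) | ant2:(1,1)->S->(2,1)
  grid max=5 at (1,1)
Step 3: ant0:(0,3)->S->(1,3) | ant1:(1,1)->S->(2,1) | ant2:(2,1)->N->(1,1)
  grid max=6 at (1,1)
Step 4: ant0:(1,3)->N->(0,3) | ant1:(2,1)->N->(1,1) | ant2:(1,1)->S->(2,1)
  grid max=7 at (1,1)

(0,3) (1,1) (2,1)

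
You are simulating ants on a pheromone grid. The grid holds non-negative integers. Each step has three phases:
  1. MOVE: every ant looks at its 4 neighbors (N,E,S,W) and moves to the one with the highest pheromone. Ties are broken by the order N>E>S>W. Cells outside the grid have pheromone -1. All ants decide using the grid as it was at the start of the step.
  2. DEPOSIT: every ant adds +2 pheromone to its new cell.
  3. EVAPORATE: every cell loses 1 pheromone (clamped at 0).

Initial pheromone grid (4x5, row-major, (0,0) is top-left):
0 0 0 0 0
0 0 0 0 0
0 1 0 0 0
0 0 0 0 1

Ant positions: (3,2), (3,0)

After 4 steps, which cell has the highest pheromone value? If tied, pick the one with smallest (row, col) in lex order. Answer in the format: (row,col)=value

Answer: (0,1)=1

Derivation:
Step 1: ant0:(3,2)->N->(2,2) | ant1:(3,0)->N->(2,0)
  grid max=1 at (2,0)
Step 2: ant0:(2,2)->N->(1,2) | ant1:(2,0)->N->(1,0)
  grid max=1 at (1,0)
Step 3: ant0:(1,2)->N->(0,2) | ant1:(1,0)->N->(0,0)
  grid max=1 at (0,0)
Step 4: ant0:(0,2)->E->(0,3) | ant1:(0,0)->E->(0,1)
  grid max=1 at (0,1)
Final grid:
  0 1 0 1 0
  0 0 0 0 0
  0 0 0 0 0
  0 0 0 0 0
Max pheromone 1 at (0,1)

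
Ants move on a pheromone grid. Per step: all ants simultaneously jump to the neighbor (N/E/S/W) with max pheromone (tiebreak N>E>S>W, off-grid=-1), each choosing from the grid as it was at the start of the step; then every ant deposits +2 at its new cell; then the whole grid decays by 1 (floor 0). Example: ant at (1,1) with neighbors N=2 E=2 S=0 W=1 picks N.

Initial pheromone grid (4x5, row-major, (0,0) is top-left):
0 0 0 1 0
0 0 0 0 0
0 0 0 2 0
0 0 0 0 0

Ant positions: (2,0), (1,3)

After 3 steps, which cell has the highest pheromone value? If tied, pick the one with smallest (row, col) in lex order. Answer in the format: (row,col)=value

Step 1: ant0:(2,0)->N->(1,0) | ant1:(1,3)->S->(2,3)
  grid max=3 at (2,3)
Step 2: ant0:(1,0)->N->(0,0) | ant1:(2,3)->N->(1,3)
  grid max=2 at (2,3)
Step 3: ant0:(0,0)->E->(0,1) | ant1:(1,3)->S->(2,3)
  grid max=3 at (2,3)
Final grid:
  0 1 0 0 0
  0 0 0 0 0
  0 0 0 3 0
  0 0 0 0 0
Max pheromone 3 at (2,3)

Answer: (2,3)=3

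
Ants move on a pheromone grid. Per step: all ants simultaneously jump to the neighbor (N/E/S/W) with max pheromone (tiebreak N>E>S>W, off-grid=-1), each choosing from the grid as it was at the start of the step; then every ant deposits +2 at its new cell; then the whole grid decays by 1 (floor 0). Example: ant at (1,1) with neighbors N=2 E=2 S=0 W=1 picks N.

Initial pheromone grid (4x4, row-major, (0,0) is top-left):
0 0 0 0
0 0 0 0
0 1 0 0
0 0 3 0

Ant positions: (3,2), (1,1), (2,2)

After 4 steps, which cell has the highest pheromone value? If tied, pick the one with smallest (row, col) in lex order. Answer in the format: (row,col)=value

Step 1: ant0:(3,2)->N->(2,2) | ant1:(1,1)->S->(2,1) | ant2:(2,2)->S->(3,2)
  grid max=4 at (3,2)
Step 2: ant0:(2,2)->S->(3,2) | ant1:(2,1)->E->(2,2) | ant2:(3,2)->N->(2,2)
  grid max=5 at (3,2)
Step 3: ant0:(3,2)->N->(2,2) | ant1:(2,2)->S->(3,2) | ant2:(2,2)->S->(3,2)
  grid max=8 at (3,2)
Step 4: ant0:(2,2)->S->(3,2) | ant1:(3,2)->N->(2,2) | ant2:(3,2)->N->(2,2)
  grid max=9 at (3,2)
Final grid:
  0 0 0 0
  0 0 0 0
  0 0 8 0
  0 0 9 0
Max pheromone 9 at (3,2)

Answer: (3,2)=9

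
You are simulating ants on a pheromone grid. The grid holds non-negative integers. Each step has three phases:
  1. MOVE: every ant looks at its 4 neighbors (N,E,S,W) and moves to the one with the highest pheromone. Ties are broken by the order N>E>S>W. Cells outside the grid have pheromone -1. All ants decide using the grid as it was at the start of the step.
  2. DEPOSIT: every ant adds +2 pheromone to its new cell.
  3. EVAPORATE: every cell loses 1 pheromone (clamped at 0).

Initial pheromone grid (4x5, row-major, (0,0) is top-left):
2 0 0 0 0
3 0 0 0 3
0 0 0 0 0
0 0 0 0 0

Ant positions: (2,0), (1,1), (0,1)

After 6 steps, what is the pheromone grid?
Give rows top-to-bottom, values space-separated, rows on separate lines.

After step 1: ants at (1,0),(1,0),(0,0)
  3 0 0 0 0
  6 0 0 0 2
  0 0 0 0 0
  0 0 0 0 0
After step 2: ants at (0,0),(0,0),(1,0)
  6 0 0 0 0
  7 0 0 0 1
  0 0 0 0 0
  0 0 0 0 0
After step 3: ants at (1,0),(1,0),(0,0)
  7 0 0 0 0
  10 0 0 0 0
  0 0 0 0 0
  0 0 0 0 0
After step 4: ants at (0,0),(0,0),(1,0)
  10 0 0 0 0
  11 0 0 0 0
  0 0 0 0 0
  0 0 0 0 0
After step 5: ants at (1,0),(1,0),(0,0)
  11 0 0 0 0
  14 0 0 0 0
  0 0 0 0 0
  0 0 0 0 0
After step 6: ants at (0,0),(0,0),(1,0)
  14 0 0 0 0
  15 0 0 0 0
  0 0 0 0 0
  0 0 0 0 0

14 0 0 0 0
15 0 0 0 0
0 0 0 0 0
0 0 0 0 0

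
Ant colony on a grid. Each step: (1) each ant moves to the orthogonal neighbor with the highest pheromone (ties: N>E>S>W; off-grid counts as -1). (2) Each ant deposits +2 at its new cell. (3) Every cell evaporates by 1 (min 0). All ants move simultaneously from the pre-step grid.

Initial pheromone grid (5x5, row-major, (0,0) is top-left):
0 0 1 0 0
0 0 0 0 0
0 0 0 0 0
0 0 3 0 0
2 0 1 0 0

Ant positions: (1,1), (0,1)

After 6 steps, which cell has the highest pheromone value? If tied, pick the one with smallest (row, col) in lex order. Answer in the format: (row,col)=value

Answer: (0,2)=7

Derivation:
Step 1: ant0:(1,1)->N->(0,1) | ant1:(0,1)->E->(0,2)
  grid max=2 at (0,2)
Step 2: ant0:(0,1)->E->(0,2) | ant1:(0,2)->W->(0,1)
  grid max=3 at (0,2)
Step 3: ant0:(0,2)->W->(0,1) | ant1:(0,1)->E->(0,2)
  grid max=4 at (0,2)
Step 4: ant0:(0,1)->E->(0,2) | ant1:(0,2)->W->(0,1)
  grid max=5 at (0,2)
Step 5: ant0:(0,2)->W->(0,1) | ant1:(0,1)->E->(0,2)
  grid max=6 at (0,2)
Step 6: ant0:(0,1)->E->(0,2) | ant1:(0,2)->W->(0,1)
  grid max=7 at (0,2)
Final grid:
  0 6 7 0 0
  0 0 0 0 0
  0 0 0 0 0
  0 0 0 0 0
  0 0 0 0 0
Max pheromone 7 at (0,2)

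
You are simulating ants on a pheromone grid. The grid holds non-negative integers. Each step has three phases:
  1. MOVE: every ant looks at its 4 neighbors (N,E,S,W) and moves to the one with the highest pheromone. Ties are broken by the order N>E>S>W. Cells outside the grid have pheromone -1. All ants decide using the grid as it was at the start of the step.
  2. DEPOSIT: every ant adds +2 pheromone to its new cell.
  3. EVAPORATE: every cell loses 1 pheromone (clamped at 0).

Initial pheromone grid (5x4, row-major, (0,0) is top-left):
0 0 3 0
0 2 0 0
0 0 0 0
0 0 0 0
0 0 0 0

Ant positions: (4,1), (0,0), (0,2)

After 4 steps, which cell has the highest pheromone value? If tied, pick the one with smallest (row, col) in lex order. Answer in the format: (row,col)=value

Step 1: ant0:(4,1)->N->(3,1) | ant1:(0,0)->E->(0,1) | ant2:(0,2)->E->(0,3)
  grid max=2 at (0,2)
Step 2: ant0:(3,1)->N->(2,1) | ant1:(0,1)->E->(0,2) | ant2:(0,3)->W->(0,2)
  grid max=5 at (0,2)
Step 3: ant0:(2,1)->N->(1,1) | ant1:(0,2)->E->(0,3) | ant2:(0,2)->E->(0,3)
  grid max=4 at (0,2)
Step 4: ant0:(1,1)->N->(0,1) | ant1:(0,3)->W->(0,2) | ant2:(0,3)->W->(0,2)
  grid max=7 at (0,2)
Final grid:
  0 1 7 2
  0 0 0 0
  0 0 0 0
  0 0 0 0
  0 0 0 0
Max pheromone 7 at (0,2)

Answer: (0,2)=7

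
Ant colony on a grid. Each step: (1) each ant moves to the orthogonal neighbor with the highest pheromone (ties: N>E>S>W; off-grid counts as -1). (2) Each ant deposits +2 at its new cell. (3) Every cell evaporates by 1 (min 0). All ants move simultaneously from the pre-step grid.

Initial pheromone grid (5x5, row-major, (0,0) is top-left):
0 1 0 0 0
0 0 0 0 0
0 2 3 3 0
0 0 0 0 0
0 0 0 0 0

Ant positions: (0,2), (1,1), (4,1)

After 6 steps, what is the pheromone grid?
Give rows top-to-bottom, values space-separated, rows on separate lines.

After step 1: ants at (0,1),(2,1),(3,1)
  0 2 0 0 0
  0 0 0 0 0
  0 3 2 2 0
  0 1 0 0 0
  0 0 0 0 0
After step 2: ants at (0,2),(2,2),(2,1)
  0 1 1 0 0
  0 0 0 0 0
  0 4 3 1 0
  0 0 0 0 0
  0 0 0 0 0
After step 3: ants at (0,1),(2,1),(2,2)
  0 2 0 0 0
  0 0 0 0 0
  0 5 4 0 0
  0 0 0 0 0
  0 0 0 0 0
After step 4: ants at (0,2),(2,2),(2,1)
  0 1 1 0 0
  0 0 0 0 0
  0 6 5 0 0
  0 0 0 0 0
  0 0 0 0 0
After step 5: ants at (0,1),(2,1),(2,2)
  0 2 0 0 0
  0 0 0 0 0
  0 7 6 0 0
  0 0 0 0 0
  0 0 0 0 0
After step 6: ants at (0,2),(2,2),(2,1)
  0 1 1 0 0
  0 0 0 0 0
  0 8 7 0 0
  0 0 0 0 0
  0 0 0 0 0

0 1 1 0 0
0 0 0 0 0
0 8 7 0 0
0 0 0 0 0
0 0 0 0 0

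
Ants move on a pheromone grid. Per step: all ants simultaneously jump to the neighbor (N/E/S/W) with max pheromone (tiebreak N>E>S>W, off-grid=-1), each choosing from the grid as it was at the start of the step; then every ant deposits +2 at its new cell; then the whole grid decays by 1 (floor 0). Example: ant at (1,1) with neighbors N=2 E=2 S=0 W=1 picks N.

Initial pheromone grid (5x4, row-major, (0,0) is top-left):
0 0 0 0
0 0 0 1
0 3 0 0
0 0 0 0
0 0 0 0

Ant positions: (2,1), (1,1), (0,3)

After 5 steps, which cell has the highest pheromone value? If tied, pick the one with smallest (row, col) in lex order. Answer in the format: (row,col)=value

Step 1: ant0:(2,1)->N->(1,1) | ant1:(1,1)->S->(2,1) | ant2:(0,3)->S->(1,3)
  grid max=4 at (2,1)
Step 2: ant0:(1,1)->S->(2,1) | ant1:(2,1)->N->(1,1) | ant2:(1,3)->N->(0,3)
  grid max=5 at (2,1)
Step 3: ant0:(2,1)->N->(1,1) | ant1:(1,1)->S->(2,1) | ant2:(0,3)->S->(1,3)
  grid max=6 at (2,1)
Step 4: ant0:(1,1)->S->(2,1) | ant1:(2,1)->N->(1,1) | ant2:(1,3)->N->(0,3)
  grid max=7 at (2,1)
Step 5: ant0:(2,1)->N->(1,1) | ant1:(1,1)->S->(2,1) | ant2:(0,3)->S->(1,3)
  grid max=8 at (2,1)
Final grid:
  0 0 0 0
  0 5 0 2
  0 8 0 0
  0 0 0 0
  0 0 0 0
Max pheromone 8 at (2,1)

Answer: (2,1)=8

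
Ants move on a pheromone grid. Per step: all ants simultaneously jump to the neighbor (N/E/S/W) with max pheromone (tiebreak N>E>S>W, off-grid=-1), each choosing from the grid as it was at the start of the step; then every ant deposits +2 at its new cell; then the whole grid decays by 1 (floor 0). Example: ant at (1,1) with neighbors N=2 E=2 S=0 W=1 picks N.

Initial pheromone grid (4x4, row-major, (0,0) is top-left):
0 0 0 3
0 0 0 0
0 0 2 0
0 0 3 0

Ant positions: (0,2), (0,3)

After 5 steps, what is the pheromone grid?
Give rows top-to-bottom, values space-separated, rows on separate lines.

After step 1: ants at (0,3),(1,3)
  0 0 0 4
  0 0 0 1
  0 0 1 0
  0 0 2 0
After step 2: ants at (1,3),(0,3)
  0 0 0 5
  0 0 0 2
  0 0 0 0
  0 0 1 0
After step 3: ants at (0,3),(1,3)
  0 0 0 6
  0 0 0 3
  0 0 0 0
  0 0 0 0
After step 4: ants at (1,3),(0,3)
  0 0 0 7
  0 0 0 4
  0 0 0 0
  0 0 0 0
After step 5: ants at (0,3),(1,3)
  0 0 0 8
  0 0 0 5
  0 0 0 0
  0 0 0 0

0 0 0 8
0 0 0 5
0 0 0 0
0 0 0 0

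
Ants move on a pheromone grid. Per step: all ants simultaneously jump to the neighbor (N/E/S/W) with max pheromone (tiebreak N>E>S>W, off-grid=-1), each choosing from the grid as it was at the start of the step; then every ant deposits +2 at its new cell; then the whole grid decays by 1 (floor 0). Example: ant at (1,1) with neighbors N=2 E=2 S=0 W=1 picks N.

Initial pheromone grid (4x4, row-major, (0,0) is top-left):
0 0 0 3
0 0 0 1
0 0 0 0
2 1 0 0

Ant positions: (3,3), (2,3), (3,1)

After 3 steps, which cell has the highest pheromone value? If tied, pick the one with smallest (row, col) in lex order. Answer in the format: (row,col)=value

Answer: (0,3)=4

Derivation:
Step 1: ant0:(3,3)->N->(2,3) | ant1:(2,3)->N->(1,3) | ant2:(3,1)->W->(3,0)
  grid max=3 at (3,0)
Step 2: ant0:(2,3)->N->(1,3) | ant1:(1,3)->N->(0,3) | ant2:(3,0)->N->(2,0)
  grid max=3 at (0,3)
Step 3: ant0:(1,3)->N->(0,3) | ant1:(0,3)->S->(1,3) | ant2:(2,0)->S->(3,0)
  grid max=4 at (0,3)
Final grid:
  0 0 0 4
  0 0 0 4
  0 0 0 0
  3 0 0 0
Max pheromone 4 at (0,3)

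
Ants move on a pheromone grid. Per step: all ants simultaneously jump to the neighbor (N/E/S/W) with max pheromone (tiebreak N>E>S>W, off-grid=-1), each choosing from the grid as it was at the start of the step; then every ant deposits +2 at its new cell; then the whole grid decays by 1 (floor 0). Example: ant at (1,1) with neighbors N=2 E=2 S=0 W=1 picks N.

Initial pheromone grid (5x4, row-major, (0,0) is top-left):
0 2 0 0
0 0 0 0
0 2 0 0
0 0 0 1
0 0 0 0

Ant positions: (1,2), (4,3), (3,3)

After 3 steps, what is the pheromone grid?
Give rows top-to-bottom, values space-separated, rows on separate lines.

After step 1: ants at (0,2),(3,3),(2,3)
  0 1 1 0
  0 0 0 0
  0 1 0 1
  0 0 0 2
  0 0 0 0
After step 2: ants at (0,1),(2,3),(3,3)
  0 2 0 0
  0 0 0 0
  0 0 0 2
  0 0 0 3
  0 0 0 0
After step 3: ants at (0,2),(3,3),(2,3)
  0 1 1 0
  0 0 0 0
  0 0 0 3
  0 0 0 4
  0 0 0 0

0 1 1 0
0 0 0 0
0 0 0 3
0 0 0 4
0 0 0 0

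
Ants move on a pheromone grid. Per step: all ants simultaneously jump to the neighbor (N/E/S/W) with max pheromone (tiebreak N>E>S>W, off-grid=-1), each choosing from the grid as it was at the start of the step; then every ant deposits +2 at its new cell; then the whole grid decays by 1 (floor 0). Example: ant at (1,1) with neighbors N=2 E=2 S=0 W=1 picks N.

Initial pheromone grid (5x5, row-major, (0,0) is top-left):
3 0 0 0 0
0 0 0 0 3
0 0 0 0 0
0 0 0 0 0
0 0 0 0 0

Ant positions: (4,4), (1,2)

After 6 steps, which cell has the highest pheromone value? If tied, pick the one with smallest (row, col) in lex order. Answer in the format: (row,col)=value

Answer: (1,4)=5

Derivation:
Step 1: ant0:(4,4)->N->(3,4) | ant1:(1,2)->N->(0,2)
  grid max=2 at (0,0)
Step 2: ant0:(3,4)->N->(2,4) | ant1:(0,2)->E->(0,3)
  grid max=1 at (0,0)
Step 3: ant0:(2,4)->N->(1,4) | ant1:(0,3)->E->(0,4)
  grid max=2 at (1,4)
Step 4: ant0:(1,4)->N->(0,4) | ant1:(0,4)->S->(1,4)
  grid max=3 at (1,4)
Step 5: ant0:(0,4)->S->(1,4) | ant1:(1,4)->N->(0,4)
  grid max=4 at (1,4)
Step 6: ant0:(1,4)->N->(0,4) | ant1:(0,4)->S->(1,4)
  grid max=5 at (1,4)
Final grid:
  0 0 0 0 4
  0 0 0 0 5
  0 0 0 0 0
  0 0 0 0 0
  0 0 0 0 0
Max pheromone 5 at (1,4)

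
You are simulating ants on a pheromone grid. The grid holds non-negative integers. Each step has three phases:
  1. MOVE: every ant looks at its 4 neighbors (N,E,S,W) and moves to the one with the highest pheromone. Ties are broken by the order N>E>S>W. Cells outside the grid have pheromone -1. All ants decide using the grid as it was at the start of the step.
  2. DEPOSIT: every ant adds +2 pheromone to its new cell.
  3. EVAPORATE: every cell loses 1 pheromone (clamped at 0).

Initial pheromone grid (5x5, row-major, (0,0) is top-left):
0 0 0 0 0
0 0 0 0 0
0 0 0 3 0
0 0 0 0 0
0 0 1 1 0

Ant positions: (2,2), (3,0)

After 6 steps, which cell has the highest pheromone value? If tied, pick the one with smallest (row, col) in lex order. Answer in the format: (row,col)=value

Step 1: ant0:(2,2)->E->(2,3) | ant1:(3,0)->N->(2,0)
  grid max=4 at (2,3)
Step 2: ant0:(2,3)->N->(1,3) | ant1:(2,0)->N->(1,0)
  grid max=3 at (2,3)
Step 3: ant0:(1,3)->S->(2,3) | ant1:(1,0)->N->(0,0)
  grid max=4 at (2,3)
Step 4: ant0:(2,3)->N->(1,3) | ant1:(0,0)->E->(0,1)
  grid max=3 at (2,3)
Step 5: ant0:(1,3)->S->(2,3) | ant1:(0,1)->E->(0,2)
  grid max=4 at (2,3)
Step 6: ant0:(2,3)->N->(1,3) | ant1:(0,2)->E->(0,3)
  grid max=3 at (2,3)
Final grid:
  0 0 0 1 0
  0 0 0 1 0
  0 0 0 3 0
  0 0 0 0 0
  0 0 0 0 0
Max pheromone 3 at (2,3)

Answer: (2,3)=3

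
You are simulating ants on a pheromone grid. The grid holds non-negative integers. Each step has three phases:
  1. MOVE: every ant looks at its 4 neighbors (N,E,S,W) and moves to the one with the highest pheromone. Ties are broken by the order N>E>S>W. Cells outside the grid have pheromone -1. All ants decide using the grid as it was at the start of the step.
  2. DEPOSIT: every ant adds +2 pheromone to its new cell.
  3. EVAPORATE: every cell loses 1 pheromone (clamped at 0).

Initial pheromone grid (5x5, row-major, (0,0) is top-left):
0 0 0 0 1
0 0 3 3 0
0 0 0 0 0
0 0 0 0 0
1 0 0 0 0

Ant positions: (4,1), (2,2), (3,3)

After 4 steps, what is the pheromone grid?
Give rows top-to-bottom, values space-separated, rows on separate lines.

After step 1: ants at (4,0),(1,2),(2,3)
  0 0 0 0 0
  0 0 4 2 0
  0 0 0 1 0
  0 0 0 0 0
  2 0 0 0 0
After step 2: ants at (3,0),(1,3),(1,3)
  0 0 0 0 0
  0 0 3 5 0
  0 0 0 0 0
  1 0 0 0 0
  1 0 0 0 0
After step 3: ants at (4,0),(1,2),(1,2)
  0 0 0 0 0
  0 0 6 4 0
  0 0 0 0 0
  0 0 0 0 0
  2 0 0 0 0
After step 4: ants at (3,0),(1,3),(1,3)
  0 0 0 0 0
  0 0 5 7 0
  0 0 0 0 0
  1 0 0 0 0
  1 0 0 0 0

0 0 0 0 0
0 0 5 7 0
0 0 0 0 0
1 0 0 0 0
1 0 0 0 0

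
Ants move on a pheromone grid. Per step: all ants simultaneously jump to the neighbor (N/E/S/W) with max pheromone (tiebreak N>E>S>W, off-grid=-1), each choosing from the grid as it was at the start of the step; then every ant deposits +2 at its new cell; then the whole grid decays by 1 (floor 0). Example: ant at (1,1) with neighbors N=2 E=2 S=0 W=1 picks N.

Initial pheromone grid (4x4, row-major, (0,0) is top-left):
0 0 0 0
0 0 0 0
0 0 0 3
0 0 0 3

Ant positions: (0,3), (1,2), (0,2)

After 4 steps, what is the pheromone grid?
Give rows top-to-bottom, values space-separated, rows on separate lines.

After step 1: ants at (1,3),(0,2),(0,3)
  0 0 1 1
  0 0 0 1
  0 0 0 2
  0 0 0 2
After step 2: ants at (2,3),(0,3),(1,3)
  0 0 0 2
  0 0 0 2
  0 0 0 3
  0 0 0 1
After step 3: ants at (1,3),(1,3),(2,3)
  0 0 0 1
  0 0 0 5
  0 0 0 4
  0 0 0 0
After step 4: ants at (2,3),(2,3),(1,3)
  0 0 0 0
  0 0 0 6
  0 0 0 7
  0 0 0 0

0 0 0 0
0 0 0 6
0 0 0 7
0 0 0 0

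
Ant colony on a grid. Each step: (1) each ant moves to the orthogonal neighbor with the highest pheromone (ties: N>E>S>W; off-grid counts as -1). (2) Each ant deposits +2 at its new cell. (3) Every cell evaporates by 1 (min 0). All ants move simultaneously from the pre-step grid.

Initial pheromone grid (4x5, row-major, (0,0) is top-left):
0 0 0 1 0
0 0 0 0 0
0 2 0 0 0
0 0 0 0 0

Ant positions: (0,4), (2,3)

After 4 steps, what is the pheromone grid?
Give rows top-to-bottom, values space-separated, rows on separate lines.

After step 1: ants at (0,3),(1,3)
  0 0 0 2 0
  0 0 0 1 0
  0 1 0 0 0
  0 0 0 0 0
After step 2: ants at (1,3),(0,3)
  0 0 0 3 0
  0 0 0 2 0
  0 0 0 0 0
  0 0 0 0 0
After step 3: ants at (0,3),(1,3)
  0 0 0 4 0
  0 0 0 3 0
  0 0 0 0 0
  0 0 0 0 0
After step 4: ants at (1,3),(0,3)
  0 0 0 5 0
  0 0 0 4 0
  0 0 0 0 0
  0 0 0 0 0

0 0 0 5 0
0 0 0 4 0
0 0 0 0 0
0 0 0 0 0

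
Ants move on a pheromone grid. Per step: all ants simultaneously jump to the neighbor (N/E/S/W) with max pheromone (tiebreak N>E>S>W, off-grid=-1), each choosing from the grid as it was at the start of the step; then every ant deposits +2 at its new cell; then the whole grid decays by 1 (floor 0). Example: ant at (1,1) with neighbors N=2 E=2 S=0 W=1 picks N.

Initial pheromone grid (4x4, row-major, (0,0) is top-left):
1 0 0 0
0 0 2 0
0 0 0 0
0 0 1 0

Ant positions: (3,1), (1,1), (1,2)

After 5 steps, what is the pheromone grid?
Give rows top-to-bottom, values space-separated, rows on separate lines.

After step 1: ants at (3,2),(1,2),(0,2)
  0 0 1 0
  0 0 3 0
  0 0 0 0
  0 0 2 0
After step 2: ants at (2,2),(0,2),(1,2)
  0 0 2 0
  0 0 4 0
  0 0 1 0
  0 0 1 0
After step 3: ants at (1,2),(1,2),(0,2)
  0 0 3 0
  0 0 7 0
  0 0 0 0
  0 0 0 0
After step 4: ants at (0,2),(0,2),(1,2)
  0 0 6 0
  0 0 8 0
  0 0 0 0
  0 0 0 0
After step 5: ants at (1,2),(1,2),(0,2)
  0 0 7 0
  0 0 11 0
  0 0 0 0
  0 0 0 0

0 0 7 0
0 0 11 0
0 0 0 0
0 0 0 0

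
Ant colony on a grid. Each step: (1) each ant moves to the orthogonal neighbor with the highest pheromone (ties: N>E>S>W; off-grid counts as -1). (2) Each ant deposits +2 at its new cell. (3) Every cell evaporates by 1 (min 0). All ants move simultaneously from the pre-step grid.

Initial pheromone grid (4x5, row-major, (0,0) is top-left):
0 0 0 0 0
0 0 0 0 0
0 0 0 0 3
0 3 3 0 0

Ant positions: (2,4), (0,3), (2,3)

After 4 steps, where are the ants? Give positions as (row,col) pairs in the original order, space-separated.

Step 1: ant0:(2,4)->N->(1,4) | ant1:(0,3)->E->(0,4) | ant2:(2,3)->E->(2,4)
  grid max=4 at (2,4)
Step 2: ant0:(1,4)->S->(2,4) | ant1:(0,4)->S->(1,4) | ant2:(2,4)->N->(1,4)
  grid max=5 at (2,4)
Step 3: ant0:(2,4)->N->(1,4) | ant1:(1,4)->S->(2,4) | ant2:(1,4)->S->(2,4)
  grid max=8 at (2,4)
Step 4: ant0:(1,4)->S->(2,4) | ant1:(2,4)->N->(1,4) | ant2:(2,4)->N->(1,4)
  grid max=9 at (2,4)

(2,4) (1,4) (1,4)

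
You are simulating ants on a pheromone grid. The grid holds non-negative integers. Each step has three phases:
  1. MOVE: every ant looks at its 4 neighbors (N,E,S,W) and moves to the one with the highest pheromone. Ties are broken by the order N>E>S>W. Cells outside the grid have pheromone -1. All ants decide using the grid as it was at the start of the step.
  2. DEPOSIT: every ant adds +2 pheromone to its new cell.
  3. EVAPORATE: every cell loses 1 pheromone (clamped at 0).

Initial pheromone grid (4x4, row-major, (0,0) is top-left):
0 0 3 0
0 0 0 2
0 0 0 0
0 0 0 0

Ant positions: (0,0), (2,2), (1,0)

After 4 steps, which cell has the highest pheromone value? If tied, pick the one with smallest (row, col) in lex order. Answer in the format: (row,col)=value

Answer: (0,2)=9

Derivation:
Step 1: ant0:(0,0)->E->(0,1) | ant1:(2,2)->N->(1,2) | ant2:(1,0)->N->(0,0)
  grid max=2 at (0,2)
Step 2: ant0:(0,1)->E->(0,2) | ant1:(1,2)->N->(0,2) | ant2:(0,0)->E->(0,1)
  grid max=5 at (0,2)
Step 3: ant0:(0,2)->W->(0,1) | ant1:(0,2)->W->(0,1) | ant2:(0,1)->E->(0,2)
  grid max=6 at (0,2)
Step 4: ant0:(0,1)->E->(0,2) | ant1:(0,1)->E->(0,2) | ant2:(0,2)->W->(0,1)
  grid max=9 at (0,2)
Final grid:
  0 6 9 0
  0 0 0 0
  0 0 0 0
  0 0 0 0
Max pheromone 9 at (0,2)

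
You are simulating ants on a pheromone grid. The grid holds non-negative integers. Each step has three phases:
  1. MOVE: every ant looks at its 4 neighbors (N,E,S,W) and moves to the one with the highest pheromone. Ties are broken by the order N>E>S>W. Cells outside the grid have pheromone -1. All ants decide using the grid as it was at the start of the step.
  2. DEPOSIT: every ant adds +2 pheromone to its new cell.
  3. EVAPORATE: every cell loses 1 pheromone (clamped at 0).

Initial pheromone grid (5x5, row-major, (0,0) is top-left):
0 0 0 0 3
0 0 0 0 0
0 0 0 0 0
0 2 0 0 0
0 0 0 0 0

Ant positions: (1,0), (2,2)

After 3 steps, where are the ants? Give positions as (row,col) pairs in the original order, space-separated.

Step 1: ant0:(1,0)->N->(0,0) | ant1:(2,2)->N->(1,2)
  grid max=2 at (0,4)
Step 2: ant0:(0,0)->E->(0,1) | ant1:(1,2)->N->(0,2)
  grid max=1 at (0,1)
Step 3: ant0:(0,1)->E->(0,2) | ant1:(0,2)->W->(0,1)
  grid max=2 at (0,1)

(0,2) (0,1)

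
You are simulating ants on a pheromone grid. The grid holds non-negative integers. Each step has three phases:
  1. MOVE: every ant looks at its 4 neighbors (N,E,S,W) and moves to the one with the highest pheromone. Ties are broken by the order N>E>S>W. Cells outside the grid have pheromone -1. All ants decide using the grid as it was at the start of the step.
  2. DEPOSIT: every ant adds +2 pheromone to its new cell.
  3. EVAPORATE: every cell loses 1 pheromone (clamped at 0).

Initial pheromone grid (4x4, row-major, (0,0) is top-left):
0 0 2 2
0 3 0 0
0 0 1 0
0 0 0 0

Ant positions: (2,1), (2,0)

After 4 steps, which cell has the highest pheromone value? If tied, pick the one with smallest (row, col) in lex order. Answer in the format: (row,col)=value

Answer: (1,1)=7

Derivation:
Step 1: ant0:(2,1)->N->(1,1) | ant1:(2,0)->N->(1,0)
  grid max=4 at (1,1)
Step 2: ant0:(1,1)->W->(1,0) | ant1:(1,0)->E->(1,1)
  grid max=5 at (1,1)
Step 3: ant0:(1,0)->E->(1,1) | ant1:(1,1)->W->(1,0)
  grid max=6 at (1,1)
Step 4: ant0:(1,1)->W->(1,0) | ant1:(1,0)->E->(1,1)
  grid max=7 at (1,1)
Final grid:
  0 0 0 0
  4 7 0 0
  0 0 0 0
  0 0 0 0
Max pheromone 7 at (1,1)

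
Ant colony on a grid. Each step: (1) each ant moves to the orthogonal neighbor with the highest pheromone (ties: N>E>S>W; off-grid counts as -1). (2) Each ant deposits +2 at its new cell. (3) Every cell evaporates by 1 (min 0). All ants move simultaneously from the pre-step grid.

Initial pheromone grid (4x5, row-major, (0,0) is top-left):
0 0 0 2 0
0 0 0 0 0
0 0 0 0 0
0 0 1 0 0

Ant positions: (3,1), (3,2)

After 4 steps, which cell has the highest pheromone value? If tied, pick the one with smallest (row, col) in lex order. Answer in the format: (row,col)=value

Step 1: ant0:(3,1)->E->(3,2) | ant1:(3,2)->N->(2,2)
  grid max=2 at (3,2)
Step 2: ant0:(3,2)->N->(2,2) | ant1:(2,2)->S->(3,2)
  grid max=3 at (3,2)
Step 3: ant0:(2,2)->S->(3,2) | ant1:(3,2)->N->(2,2)
  grid max=4 at (3,2)
Step 4: ant0:(3,2)->N->(2,2) | ant1:(2,2)->S->(3,2)
  grid max=5 at (3,2)
Final grid:
  0 0 0 0 0
  0 0 0 0 0
  0 0 4 0 0
  0 0 5 0 0
Max pheromone 5 at (3,2)

Answer: (3,2)=5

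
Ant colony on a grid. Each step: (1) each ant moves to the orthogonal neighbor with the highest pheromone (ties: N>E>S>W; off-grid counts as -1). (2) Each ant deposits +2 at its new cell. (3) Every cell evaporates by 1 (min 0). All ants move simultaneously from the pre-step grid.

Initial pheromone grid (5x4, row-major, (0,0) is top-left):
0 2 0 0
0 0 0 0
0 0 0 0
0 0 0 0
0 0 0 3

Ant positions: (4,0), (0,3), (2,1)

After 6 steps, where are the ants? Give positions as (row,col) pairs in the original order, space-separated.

Step 1: ant0:(4,0)->N->(3,0) | ant1:(0,3)->S->(1,3) | ant2:(2,1)->N->(1,1)
  grid max=2 at (4,3)
Step 2: ant0:(3,0)->N->(2,0) | ant1:(1,3)->N->(0,3) | ant2:(1,1)->N->(0,1)
  grid max=2 at (0,1)
Step 3: ant0:(2,0)->N->(1,0) | ant1:(0,3)->S->(1,3) | ant2:(0,1)->E->(0,2)
  grid max=1 at (0,1)
Step 4: ant0:(1,0)->N->(0,0) | ant1:(1,3)->N->(0,3) | ant2:(0,2)->W->(0,1)
  grid max=2 at (0,1)
Step 5: ant0:(0,0)->E->(0,1) | ant1:(0,3)->S->(1,3) | ant2:(0,1)->W->(0,0)
  grid max=3 at (0,1)
Step 6: ant0:(0,1)->W->(0,0) | ant1:(1,3)->N->(0,3) | ant2:(0,0)->E->(0,1)
  grid max=4 at (0,1)

(0,0) (0,3) (0,1)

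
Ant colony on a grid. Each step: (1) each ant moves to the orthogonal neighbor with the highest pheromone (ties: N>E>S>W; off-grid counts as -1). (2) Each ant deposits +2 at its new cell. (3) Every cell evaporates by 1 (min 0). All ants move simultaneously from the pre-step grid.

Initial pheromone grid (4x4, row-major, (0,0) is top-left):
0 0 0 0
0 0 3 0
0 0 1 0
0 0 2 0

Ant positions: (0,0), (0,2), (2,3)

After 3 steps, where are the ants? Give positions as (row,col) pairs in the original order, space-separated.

Step 1: ant0:(0,0)->E->(0,1) | ant1:(0,2)->S->(1,2) | ant2:(2,3)->W->(2,2)
  grid max=4 at (1,2)
Step 2: ant0:(0,1)->E->(0,2) | ant1:(1,2)->S->(2,2) | ant2:(2,2)->N->(1,2)
  grid max=5 at (1,2)
Step 3: ant0:(0,2)->S->(1,2) | ant1:(2,2)->N->(1,2) | ant2:(1,2)->S->(2,2)
  grid max=8 at (1,2)

(1,2) (1,2) (2,2)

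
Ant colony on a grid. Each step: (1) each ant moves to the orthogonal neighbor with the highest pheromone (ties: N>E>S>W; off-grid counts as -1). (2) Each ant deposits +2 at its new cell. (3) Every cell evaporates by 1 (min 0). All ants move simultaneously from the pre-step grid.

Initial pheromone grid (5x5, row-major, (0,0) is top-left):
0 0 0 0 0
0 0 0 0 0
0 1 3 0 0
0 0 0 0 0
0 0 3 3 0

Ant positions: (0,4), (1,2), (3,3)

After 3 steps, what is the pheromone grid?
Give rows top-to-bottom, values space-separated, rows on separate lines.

After step 1: ants at (1,4),(2,2),(4,3)
  0 0 0 0 0
  0 0 0 0 1
  0 0 4 0 0
  0 0 0 0 0
  0 0 2 4 0
After step 2: ants at (0,4),(1,2),(4,2)
  0 0 0 0 1
  0 0 1 0 0
  0 0 3 0 0
  0 0 0 0 0
  0 0 3 3 0
After step 3: ants at (1,4),(2,2),(4,3)
  0 0 0 0 0
  0 0 0 0 1
  0 0 4 0 0
  0 0 0 0 0
  0 0 2 4 0

0 0 0 0 0
0 0 0 0 1
0 0 4 0 0
0 0 0 0 0
0 0 2 4 0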